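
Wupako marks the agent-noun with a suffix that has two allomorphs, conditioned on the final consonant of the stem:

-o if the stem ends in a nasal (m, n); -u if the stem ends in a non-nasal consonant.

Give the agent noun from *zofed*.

zofedu

*zofed* — final consonant /d/ (non-nasal) → -u → *zofedu*.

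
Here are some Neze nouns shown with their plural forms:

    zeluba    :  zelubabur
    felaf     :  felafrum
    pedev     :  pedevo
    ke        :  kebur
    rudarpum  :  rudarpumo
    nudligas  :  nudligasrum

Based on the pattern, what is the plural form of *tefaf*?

tefafrum

The suffix is conditioned by the final sound: -rum when the stem ends in a voiceless consonant (*felaf*, *nudligas*); -o when the stem ends in a voiced consonant (*pedev*, *rudarpum*); -bur when the stem ends in a vowel (*zeluba*, *ke*).
The final sound of *tefaf* is /f/, which is a voiceless consonant, so the suffix is -rum, giving *tefafrum*.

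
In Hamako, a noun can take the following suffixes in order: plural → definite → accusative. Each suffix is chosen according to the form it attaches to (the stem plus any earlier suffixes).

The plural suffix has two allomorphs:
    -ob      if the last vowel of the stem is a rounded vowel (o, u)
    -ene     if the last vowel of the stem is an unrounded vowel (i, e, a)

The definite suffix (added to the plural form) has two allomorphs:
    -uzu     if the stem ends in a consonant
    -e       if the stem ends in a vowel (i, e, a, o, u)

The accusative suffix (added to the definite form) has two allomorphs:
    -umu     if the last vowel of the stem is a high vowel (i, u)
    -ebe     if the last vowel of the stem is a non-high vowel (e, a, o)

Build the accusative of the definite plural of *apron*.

apronobuzuumu

*apron*: last vowel = /o/, a rounded vowel → -ob → *apronob*.
Since the final sound of the plural form *apronob* is /b/ (a consonant), it takes -uzu, giving *apronobuzu*.
The definite form *apronobuzu*: last vowel = /u/, a high vowel → -umu → *apronobuzuumu*.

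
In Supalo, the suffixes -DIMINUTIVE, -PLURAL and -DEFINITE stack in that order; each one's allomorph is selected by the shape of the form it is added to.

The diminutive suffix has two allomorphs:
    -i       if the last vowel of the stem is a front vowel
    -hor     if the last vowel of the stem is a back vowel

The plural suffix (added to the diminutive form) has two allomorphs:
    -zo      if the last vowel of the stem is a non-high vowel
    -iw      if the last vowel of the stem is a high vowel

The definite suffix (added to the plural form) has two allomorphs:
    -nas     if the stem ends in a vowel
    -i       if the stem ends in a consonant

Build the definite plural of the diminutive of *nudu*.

*nudu*: last vowel = /u/, a back vowel → -hor → *nuduhor*.
The diminutive form *nuduhor*: last vowel = /o/, a non-high vowel → -zo → *nuduhorzo*.
The plural form *nuduhorzo*: final sound = /o/, a vowel → -nas → *nuduhorzonas*.

nuduhorzonas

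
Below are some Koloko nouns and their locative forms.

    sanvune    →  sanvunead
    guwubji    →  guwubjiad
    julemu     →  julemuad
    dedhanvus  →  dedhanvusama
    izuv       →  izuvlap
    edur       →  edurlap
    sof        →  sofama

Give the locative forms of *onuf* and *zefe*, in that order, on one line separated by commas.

onufama, zefead

The alternation tracks the final sound of the stem — -ama when the stem ends in a voiceless consonant (*dedhanvus*, *sof*); -lap when the stem ends in a voiced consonant (*izuv*, *edur*); -ad when the stem ends in a vowel (*sanvune*, *guwubji*, *julemu*).
*onuf*: final sound = /f/, a voiceless consonant → -ama → *onufama*.
*zefe*: final sound = /e/, a vowel → -ad → *zefead*.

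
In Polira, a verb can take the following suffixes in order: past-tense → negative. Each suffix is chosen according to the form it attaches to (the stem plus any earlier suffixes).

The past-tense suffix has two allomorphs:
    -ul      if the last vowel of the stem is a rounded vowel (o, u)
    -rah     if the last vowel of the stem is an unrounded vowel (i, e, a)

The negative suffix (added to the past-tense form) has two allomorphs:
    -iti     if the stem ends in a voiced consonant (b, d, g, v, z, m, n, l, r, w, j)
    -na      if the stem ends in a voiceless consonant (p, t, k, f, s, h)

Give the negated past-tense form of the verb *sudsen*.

sudsenrahna

Since the last vowel of *sudsen* is /e/ (an unrounded vowel), it takes -rah, giving *sudsenrah*.
The final consonant of the past-tense form *sudsenrah* is /h/, which is voiceless, so the negative suffix is -na, giving *sudsenrahna*.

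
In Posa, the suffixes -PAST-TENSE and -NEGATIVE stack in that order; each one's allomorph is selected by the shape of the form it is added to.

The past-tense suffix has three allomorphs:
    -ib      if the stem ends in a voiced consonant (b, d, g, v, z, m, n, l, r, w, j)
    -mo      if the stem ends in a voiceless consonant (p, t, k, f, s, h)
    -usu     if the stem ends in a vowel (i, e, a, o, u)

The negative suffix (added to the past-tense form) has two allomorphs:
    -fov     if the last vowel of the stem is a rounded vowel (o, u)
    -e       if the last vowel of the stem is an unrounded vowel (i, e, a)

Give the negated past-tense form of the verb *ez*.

ezibe

The final sound of *ez* is /z/, which is a voiced consonant, so the past-tense suffix is -ib, giving *ezib*.
The last vowel of the past-tense form *ezib* is /i/, which is an unrounded vowel, so the negative suffix is -e, giving *ezibe*.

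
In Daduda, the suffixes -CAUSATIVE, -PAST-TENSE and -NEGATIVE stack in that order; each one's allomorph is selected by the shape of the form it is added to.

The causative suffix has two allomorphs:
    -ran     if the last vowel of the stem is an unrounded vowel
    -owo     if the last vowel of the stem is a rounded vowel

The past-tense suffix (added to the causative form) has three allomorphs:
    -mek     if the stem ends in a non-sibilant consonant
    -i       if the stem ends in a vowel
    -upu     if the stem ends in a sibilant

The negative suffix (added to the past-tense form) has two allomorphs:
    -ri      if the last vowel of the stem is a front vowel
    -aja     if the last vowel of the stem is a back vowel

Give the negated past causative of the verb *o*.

oowoiri

The last vowel of *o* is /o/, which is a rounded vowel, so the causative suffix is -owo, giving *oowo*.
Since the final sound of the causative form *oowo* is /o/ (a vowel), it takes -i, giving *oowoi*.
Since the last vowel of the past-tense form *oowoi* is /i/ (a front vowel), it takes -ri, giving *oowoiri*.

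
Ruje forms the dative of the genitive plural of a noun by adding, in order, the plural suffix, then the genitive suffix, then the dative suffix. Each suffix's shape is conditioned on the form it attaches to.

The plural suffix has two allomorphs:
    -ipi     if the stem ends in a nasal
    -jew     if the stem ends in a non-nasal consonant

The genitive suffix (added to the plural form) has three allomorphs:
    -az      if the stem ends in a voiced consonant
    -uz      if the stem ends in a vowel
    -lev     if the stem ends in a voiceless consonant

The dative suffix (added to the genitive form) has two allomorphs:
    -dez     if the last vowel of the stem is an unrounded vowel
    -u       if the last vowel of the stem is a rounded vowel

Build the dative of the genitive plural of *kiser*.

*kiser* — final consonant /r/ (non-nasal) → -jew → *kiserjew*.
Since the final sound of the plural form *kiserjew* is /w/ (a voiced consonant), it takes -az, giving *kiserjewaz*.
Since the last vowel of the genitive form *kiserjewaz* is /a/ (an unrounded vowel), it takes -dez, giving *kiserjewazdez*.

kiserjewazdez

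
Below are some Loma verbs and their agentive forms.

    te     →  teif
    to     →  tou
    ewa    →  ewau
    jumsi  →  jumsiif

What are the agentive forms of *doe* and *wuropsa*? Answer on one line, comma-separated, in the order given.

The alternation tracks the last vowel of the stem — -if when the last vowel of the stem is a front vowel (*te*, *jumsi*); -u when the last vowel of the stem is a back vowel (*to*, *ewa*).
Since the last vowel of *doe* is /e/ (a front vowel), it takes -if, giving *doeif*.
*wuropsa*: last vowel = /a/, a back vowel → -u → *wuropsau*.

doeif, wuropsau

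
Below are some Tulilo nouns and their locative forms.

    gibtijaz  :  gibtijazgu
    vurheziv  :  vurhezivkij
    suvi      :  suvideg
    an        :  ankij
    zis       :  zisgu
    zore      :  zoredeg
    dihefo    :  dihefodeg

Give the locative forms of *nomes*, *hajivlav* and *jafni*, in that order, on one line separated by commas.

The suffix is conditioned by the final sound: -gu when the stem ends in a sibilant (*gibtijaz*, *zis*); -kij when the stem ends in a non-sibilant consonant (*vurheziv*, *an*); -deg when the stem ends in a vowel (*suvi*, *zore*, *dihefo*).
Since the final sound of *nomes* is /s/ (a sibilant), it takes -gu, giving *nomesgu*.
The final sound of *hajivlav* is /v/, which is a non-sibilant consonant, so the suffix is -kij, giving *hajivlavkij*.
*jafni*: final sound = /i/, a vowel → -deg → *jafnideg*.

nomesgu, hajivlavkij, jafnideg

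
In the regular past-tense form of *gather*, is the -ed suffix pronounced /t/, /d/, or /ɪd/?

The stem *gather* ends in a voiced sound other than /d/.
The -ed suffix is realized as /ɪd/ after /t, d/; as /t/ after other voiceless consonants; and as /d/ after other voiced sounds.
So -ed on *gather* is pronounced /d/.

/d/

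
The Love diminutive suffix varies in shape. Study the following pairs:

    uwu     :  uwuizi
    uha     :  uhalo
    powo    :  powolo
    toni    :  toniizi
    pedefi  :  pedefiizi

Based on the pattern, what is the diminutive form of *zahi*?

zahiizi

Looking at the last vowel of each stem: -izi when the last vowel of the stem is a high vowel (*uwu*, *toni*, *pedefi*); -lo when the last vowel of the stem is a non-high vowel (*uha*, *powo*).
*zahi*: last vowel = /i/, a high vowel → -izi → *zahiizi*.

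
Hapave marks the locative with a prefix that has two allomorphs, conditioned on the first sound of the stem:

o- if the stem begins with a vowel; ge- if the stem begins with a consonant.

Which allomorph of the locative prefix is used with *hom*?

*hom* — first sound /h/ (a consonant) → ge-.

ge-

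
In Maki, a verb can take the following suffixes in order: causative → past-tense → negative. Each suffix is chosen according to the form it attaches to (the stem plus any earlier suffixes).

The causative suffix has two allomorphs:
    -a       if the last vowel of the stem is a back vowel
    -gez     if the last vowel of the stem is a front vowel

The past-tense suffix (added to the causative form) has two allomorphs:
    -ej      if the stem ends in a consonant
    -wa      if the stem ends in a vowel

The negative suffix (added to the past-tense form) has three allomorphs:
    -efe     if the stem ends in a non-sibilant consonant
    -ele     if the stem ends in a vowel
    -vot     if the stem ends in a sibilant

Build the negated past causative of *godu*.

goduawaele

Since the last vowel of *godu* is /u/ (a back vowel), it takes -a, giving *godua*.
The causative form *godua* — final sound /a/ (a vowel) → -wa → *goduawa*.
The past-tense form *goduawa* — final sound /a/ (a vowel) → -ele → *goduawaele*.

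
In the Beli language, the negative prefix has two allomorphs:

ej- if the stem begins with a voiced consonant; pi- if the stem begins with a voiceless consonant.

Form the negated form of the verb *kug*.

The first consonant of *kug* is /k/, which is voiceless, so the prefix is pi-, giving *pikug*.

pikug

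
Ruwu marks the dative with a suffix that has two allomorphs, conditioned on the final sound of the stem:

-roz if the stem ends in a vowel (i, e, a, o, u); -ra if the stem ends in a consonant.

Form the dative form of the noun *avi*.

*avi* — final sound /i/ (a vowel) → -roz → *aviroz*.

aviroz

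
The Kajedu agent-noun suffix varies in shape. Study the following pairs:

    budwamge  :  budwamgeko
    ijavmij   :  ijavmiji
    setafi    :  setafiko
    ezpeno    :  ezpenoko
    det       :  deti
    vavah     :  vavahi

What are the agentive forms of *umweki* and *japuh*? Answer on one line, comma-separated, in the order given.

umwekiko, japuhi

The alternation tracks the final sound of the stem — -i when the stem ends in a consonant (*ijavmij*, *det*, *vavah*); -ko when the stem ends in a vowel (*budwamge*, *setafi*, *ezpeno*).
Since the final sound of *umweki* is /i/ (a vowel), it takes -ko, giving *umwekiko*.
Since the final sound of *japuh* is /h/ (a consonant), it takes -i, giving *japuhi*.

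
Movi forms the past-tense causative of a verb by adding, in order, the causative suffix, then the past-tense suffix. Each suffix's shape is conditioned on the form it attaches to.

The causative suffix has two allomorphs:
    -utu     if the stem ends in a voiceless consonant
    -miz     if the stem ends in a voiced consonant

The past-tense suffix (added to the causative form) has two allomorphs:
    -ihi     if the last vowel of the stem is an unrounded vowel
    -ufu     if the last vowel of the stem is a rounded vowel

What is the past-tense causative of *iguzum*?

iguzummizihi

*iguzum* — final consonant /m/ (voiced) → -miz → *iguzummiz*.
Since the last vowel of the causative form *iguzummiz* is /i/ (an unrounded vowel), it takes -ihi, giving *iguzummizihi*.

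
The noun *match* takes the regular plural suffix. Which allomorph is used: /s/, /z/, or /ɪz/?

The stem *match* ends in a sibilant (/s, z, ʃ, ʒ, tʃ, dʒ/).
The plural suffix surfaces as /ɪz/ after sibilants, /s/ after other voiceless consonants, and /z/ after other voiced sounds.
So the plural -s on *match* is pronounced /ɪz/.

/ɪz/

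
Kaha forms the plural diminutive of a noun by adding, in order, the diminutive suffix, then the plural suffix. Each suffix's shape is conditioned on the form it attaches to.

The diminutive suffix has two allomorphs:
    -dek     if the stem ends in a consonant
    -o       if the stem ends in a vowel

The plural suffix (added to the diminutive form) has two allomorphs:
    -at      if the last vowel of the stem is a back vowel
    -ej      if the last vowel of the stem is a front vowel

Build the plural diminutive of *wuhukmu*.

The final sound of *wuhukmu* is /u/, which is a vowel, so the diminutive suffix is -o, giving *wuhukmuo*.
Since the last vowel of the diminutive form *wuhukmuo* is /o/ (a back vowel), it takes -at, giving *wuhukmuoat*.

wuhukmuoat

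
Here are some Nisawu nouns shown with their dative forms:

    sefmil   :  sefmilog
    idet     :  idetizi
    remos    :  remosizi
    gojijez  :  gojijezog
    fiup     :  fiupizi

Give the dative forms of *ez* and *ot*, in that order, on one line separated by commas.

ezog, otizi

The alternation tracks the final consonant of the stem — -izi when the stem ends in a voiceless consonant (*idet*, *remos*, *fiup*); -og when the stem ends in a voiced consonant (*sefmil*, *gojijez*).
The final consonant of *ez* is /z/, which is voiced, so the suffix is -og, giving *ezog*.
The final consonant of *ot* is /t/, which is voiceless, so the suffix is -izi, giving *otizi*.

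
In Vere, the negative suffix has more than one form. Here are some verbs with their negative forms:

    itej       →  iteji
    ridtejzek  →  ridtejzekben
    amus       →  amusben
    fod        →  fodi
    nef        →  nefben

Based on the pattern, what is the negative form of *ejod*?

ejodi

The pattern is voicing of the final consonant: -ben when the stem ends in a voiceless consonant (*ridtejzek*, *amus*, *nef*); -i when the stem ends in a voiced consonant (*itej*, *fod*).
*ejod*: final consonant = /d/, voiced → -i → *ejodi*.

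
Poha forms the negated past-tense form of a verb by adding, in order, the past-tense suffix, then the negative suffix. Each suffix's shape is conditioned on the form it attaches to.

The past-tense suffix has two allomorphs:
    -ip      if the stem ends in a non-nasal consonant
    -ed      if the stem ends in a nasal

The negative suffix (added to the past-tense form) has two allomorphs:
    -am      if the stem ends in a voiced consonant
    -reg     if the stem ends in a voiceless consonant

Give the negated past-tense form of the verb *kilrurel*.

Since the final consonant of *kilrurel* is /l/ (non-nasal), it takes -ip, giving *kilrurelip*.
The past-tense form *kilrurelip* — final consonant /p/ (voiceless) → -reg → *kilrurelipreg*.

kilrurelipreg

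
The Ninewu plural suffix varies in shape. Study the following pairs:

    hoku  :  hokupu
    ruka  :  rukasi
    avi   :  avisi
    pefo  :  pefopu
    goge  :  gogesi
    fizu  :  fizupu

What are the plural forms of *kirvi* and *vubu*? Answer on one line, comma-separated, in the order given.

Looking at the last vowel of each stem: -pu when the last vowel of the stem is a rounded vowel (*hoku*, *pefo*, *fizu*); -si when the last vowel of the stem is an unrounded vowel (*ruka*, *avi*, *goge*).
*kirvi* — last vowel /i/ (an unrounded vowel) → -si → *kirvisi*.
The last vowel of *vubu* is /u/, which is a rounded vowel, so the suffix is -pu, giving *vubupu*.

kirvisi, vubupu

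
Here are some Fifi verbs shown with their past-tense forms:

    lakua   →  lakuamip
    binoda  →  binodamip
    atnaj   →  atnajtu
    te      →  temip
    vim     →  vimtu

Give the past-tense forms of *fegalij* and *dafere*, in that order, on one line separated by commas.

Looking at the final sound of each stem: -tu when the stem ends in a consonant (*atnaj*, *vim*); -mip when the stem ends in a vowel (*lakua*, *binoda*, *te*).
The final sound of *fegalij* is /j/, which is a consonant, so the suffix is -tu, giving *fegalijtu*.
The final sound of *dafere* is /e/, which is a vowel, so the suffix is -mip, giving *daferemip*.

fegalijtu, daferemip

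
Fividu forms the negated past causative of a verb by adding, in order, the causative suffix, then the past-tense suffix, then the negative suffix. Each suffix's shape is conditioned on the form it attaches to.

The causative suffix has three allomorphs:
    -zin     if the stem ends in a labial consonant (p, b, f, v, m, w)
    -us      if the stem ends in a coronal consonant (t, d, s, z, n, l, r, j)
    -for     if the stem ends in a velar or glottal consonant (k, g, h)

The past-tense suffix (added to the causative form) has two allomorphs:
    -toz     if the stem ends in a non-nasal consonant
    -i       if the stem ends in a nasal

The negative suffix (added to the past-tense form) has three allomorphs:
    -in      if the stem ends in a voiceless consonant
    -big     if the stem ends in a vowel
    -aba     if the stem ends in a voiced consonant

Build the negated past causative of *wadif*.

The final consonant of *wadif* is /f/, which is labial, so the causative suffix is -zin, giving *wadifzin*.
Since the final consonant of the causative form *wadifzin* is /n/ (a nasal), it takes -i, giving *wadifzini*.
Since the final sound of the past-tense form *wadifzini* is /i/ (a vowel), it takes -big, giving *wadifzinibig*.

wadifzinibig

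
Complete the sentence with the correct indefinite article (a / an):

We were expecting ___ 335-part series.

a

The indefinite article is chosen by the initial *sound* of the following word, not its spelling.
The number *335* is spoken "three hundred …", beginning with /θriː/ — a consonant sound.
So the article is *a*: We were expecting a 335-part series.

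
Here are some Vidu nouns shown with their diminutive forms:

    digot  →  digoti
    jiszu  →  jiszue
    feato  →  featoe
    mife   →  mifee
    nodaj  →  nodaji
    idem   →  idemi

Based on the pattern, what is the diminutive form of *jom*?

jomi

Looking at the final sound of each stem: -i when the stem ends in a consonant (*digot*, *nodaj*, *idem*); -e when the stem ends in a vowel (*jiszu*, *feato*, *mife*).
*jom* — final sound /m/ (a consonant) → -i → *jomi*.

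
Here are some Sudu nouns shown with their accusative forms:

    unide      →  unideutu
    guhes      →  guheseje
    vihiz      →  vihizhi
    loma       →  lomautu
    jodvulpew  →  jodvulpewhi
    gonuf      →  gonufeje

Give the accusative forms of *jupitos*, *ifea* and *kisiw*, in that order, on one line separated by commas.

The suffix is conditioned by the final sound: -eje when the stem ends in a voiceless consonant (*guhes*, *gonuf*); -hi when the stem ends in a voiced consonant (*vihiz*, *jodvulpew*); -utu when the stem ends in a vowel (*unide*, *loma*).
*jupitos*: final sound = /s/, a voiceless consonant → -eje → *jupitoseje*.
*ifea* — final sound /a/ (a vowel) → -utu → *ifeautu*.
The final sound of *kisiw* is /w/, which is a voiced consonant, so the suffix is -hi, giving *kisiwhi*.

jupitoseje, ifeautu, kisiwhi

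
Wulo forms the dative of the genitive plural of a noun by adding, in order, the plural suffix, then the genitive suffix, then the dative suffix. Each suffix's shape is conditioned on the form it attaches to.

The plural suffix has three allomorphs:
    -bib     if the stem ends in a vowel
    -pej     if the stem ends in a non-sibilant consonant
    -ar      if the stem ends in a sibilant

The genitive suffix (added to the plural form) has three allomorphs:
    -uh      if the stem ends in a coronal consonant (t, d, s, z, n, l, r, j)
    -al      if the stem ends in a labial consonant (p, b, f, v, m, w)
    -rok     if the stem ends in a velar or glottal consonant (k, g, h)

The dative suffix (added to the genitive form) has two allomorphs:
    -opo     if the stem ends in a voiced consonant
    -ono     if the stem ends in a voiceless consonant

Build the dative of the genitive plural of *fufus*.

*fufus*: final sound = /s/, a sibilant → -ar → *fufusar*.
The final consonant of the plural form *fufusar* is /r/, which is coronal, so the genitive suffix is -uh, giving *fufusaruh*.
The genitive form *fufusaruh* — final consonant /h/ (voiceless) → -ono → *fufusaruhono*.

fufusaruhono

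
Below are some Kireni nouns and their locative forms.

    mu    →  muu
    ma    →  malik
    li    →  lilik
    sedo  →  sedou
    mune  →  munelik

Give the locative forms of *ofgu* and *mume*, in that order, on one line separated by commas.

Looking at the last vowel of each stem: -u when the last vowel of the stem is a rounded vowel (*mu*, *sedo*); -lik when the last vowel of the stem is an unrounded vowel (*ma*, *li*, *mune*).
Since the last vowel of *ofgu* is /u/ (a rounded vowel), it takes -u, giving *ofguu*.
The last vowel of *mume* is /e/, which is an unrounded vowel, so the suffix is -lik, giving *mumelik*.

ofguu, mumelik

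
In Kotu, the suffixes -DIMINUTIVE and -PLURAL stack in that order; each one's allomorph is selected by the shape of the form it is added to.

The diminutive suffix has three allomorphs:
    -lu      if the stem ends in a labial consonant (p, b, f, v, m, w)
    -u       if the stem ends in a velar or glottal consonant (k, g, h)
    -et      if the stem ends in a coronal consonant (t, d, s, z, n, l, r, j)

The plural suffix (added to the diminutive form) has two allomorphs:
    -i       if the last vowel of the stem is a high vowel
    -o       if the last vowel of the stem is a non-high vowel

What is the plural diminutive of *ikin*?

*ikin*: final consonant = /n/, coronal → -et → *ikinet*.
The diminutive form *ikinet*: last vowel = /e/, a non-high vowel → -o → *ikineto*.

ikineto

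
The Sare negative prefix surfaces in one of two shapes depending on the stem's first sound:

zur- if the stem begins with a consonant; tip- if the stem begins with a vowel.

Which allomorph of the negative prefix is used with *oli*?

tip-

*oli* — first sound /o/ (a vowel) → tip-.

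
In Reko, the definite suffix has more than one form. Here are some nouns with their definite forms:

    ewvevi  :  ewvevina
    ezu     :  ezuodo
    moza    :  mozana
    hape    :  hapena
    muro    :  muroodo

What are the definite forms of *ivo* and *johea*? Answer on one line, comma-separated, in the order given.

The suffix is conditioned by the last vowel: -odo when the last vowel of the stem is a rounded vowel (*ezu*, *muro*); -na when the last vowel of the stem is an unrounded vowel (*ewvevi*, *moza*, *hape*).
*ivo* — last vowel /o/ (a rounded vowel) → -odo → *ivoodo*.
Since the last vowel of *johea* is /a/ (an unrounded vowel), it takes -na, giving *joheana*.

ivoodo, joheana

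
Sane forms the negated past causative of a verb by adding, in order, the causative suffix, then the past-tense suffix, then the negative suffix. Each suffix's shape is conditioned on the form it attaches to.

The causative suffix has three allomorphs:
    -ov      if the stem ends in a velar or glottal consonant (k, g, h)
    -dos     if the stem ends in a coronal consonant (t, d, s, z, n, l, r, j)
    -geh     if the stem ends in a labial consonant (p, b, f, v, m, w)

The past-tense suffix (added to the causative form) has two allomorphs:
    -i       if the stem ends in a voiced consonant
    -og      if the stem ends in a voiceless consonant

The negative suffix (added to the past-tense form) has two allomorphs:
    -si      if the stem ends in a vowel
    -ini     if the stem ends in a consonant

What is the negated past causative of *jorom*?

joromgehogini

*jorom*: final consonant = /m/, labial → -geh → *joromgeh*.
The causative form *joromgeh* — final consonant /h/ (voiceless) → -og → *joromgehog*.
The past-tense form *joromgehog* — final sound /g/ (a consonant) → -ini → *joromgehogini*.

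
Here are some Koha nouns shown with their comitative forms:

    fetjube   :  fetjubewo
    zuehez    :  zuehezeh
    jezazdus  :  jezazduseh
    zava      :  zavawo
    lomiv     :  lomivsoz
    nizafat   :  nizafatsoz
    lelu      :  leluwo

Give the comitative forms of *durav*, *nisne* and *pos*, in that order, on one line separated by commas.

The suffix is conditioned by the final sound: -eh when the stem ends in a sibilant (*zuehez*, *jezazdus*); -soz when the stem ends in a non-sibilant consonant (*lomiv*, *nizafat*); -wo when the stem ends in a vowel (*fetjube*, *zava*, *lelu*).
*durav*: final sound = /v/, a non-sibilant consonant → -soz → *duravsoz*.
*nisne* — final sound /e/ (a vowel) → -wo → *nisnewo*.
*pos*: final sound = /s/, a sibilant → -eh → *poseh*.

duravsoz, nisnewo, poseh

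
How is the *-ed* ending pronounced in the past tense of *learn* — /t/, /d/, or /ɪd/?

/d/

The stem *learn* ends in a voiced sound other than /d/.
The -ed suffix is realized as /ɪd/ after /t, d/; as /t/ after other voiceless consonants; and as /d/ after other voiced sounds.
So -ed on *learn* is pronounced /d/.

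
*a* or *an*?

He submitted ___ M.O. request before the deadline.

The indefinite article is chosen by the initial *sound* of the following word, not its spelling.
The initialism *M.O.* is read letter by letter; the first letter, M, is pronounced /ɛm/, which begins with a vowel sound.
So the article is *an*: He submitted an M.O. request before the deadline.

an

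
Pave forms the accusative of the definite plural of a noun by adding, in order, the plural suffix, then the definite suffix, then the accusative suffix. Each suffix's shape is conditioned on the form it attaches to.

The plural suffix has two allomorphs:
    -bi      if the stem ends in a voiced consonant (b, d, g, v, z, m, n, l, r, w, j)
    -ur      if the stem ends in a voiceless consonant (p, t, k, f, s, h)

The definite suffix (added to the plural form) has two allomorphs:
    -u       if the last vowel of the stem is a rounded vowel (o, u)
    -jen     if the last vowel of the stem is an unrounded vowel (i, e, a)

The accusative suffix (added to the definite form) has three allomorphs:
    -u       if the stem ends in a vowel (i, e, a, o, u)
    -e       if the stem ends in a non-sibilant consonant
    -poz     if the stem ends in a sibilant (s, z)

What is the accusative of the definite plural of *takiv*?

The final consonant of *takiv* is /v/, which is voiced, so the plural suffix is -bi, giving *takivbi*.
The plural form *takivbi*: last vowel = /i/, an unrounded vowel → -jen → *takivbijen*.
Since the final sound of the definite form *takivbijen* is /n/ (a non-sibilant consonant), it takes -e, giving *takivbijene*.

takivbijene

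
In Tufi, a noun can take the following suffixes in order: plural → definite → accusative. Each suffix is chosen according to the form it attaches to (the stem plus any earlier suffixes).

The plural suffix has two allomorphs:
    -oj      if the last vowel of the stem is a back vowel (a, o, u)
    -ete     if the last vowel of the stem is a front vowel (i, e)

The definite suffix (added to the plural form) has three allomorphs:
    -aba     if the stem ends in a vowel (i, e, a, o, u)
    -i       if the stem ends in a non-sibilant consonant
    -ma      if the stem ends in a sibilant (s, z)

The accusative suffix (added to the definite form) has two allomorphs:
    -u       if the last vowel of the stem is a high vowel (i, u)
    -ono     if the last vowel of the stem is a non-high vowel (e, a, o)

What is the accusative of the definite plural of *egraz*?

Since the last vowel of *egraz* is /a/ (a back vowel), it takes -oj, giving *egrazoj*.
The plural form *egrazoj*: final sound = /j/, a non-sibilant consonant → -i → *egrazoji*.
The definite form *egrazoji*: last vowel = /i/, a high vowel → -u → *egrazojiu*.

egrazojiu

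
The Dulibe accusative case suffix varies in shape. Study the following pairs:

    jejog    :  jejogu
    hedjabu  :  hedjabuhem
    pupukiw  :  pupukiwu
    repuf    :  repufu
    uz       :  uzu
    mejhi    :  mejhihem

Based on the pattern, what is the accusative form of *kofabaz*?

kofabazu

The suffix is conditioned by the final sound: -u when the stem ends in a consonant (*jejog*, *pupukiw*, *repuf*, *uz*); -hem when the stem ends in a vowel (*hedjabu*, *mejhi*).
Since the final sound of *kofabaz* is /z/ (a consonant), it takes -u, giving *kofabazu*.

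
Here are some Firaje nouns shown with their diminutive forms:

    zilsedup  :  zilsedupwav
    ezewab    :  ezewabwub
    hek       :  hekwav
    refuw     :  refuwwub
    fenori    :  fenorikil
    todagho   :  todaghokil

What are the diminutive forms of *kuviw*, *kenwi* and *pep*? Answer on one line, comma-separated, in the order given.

kuviwwub, kenwikil, pepwav

The suffix is conditioned by the final sound: -wav when the stem ends in a voiceless consonant (*zilsedup*, *hek*); -wub when the stem ends in a voiced consonant (*ezewab*, *refuw*); -kil when the stem ends in a vowel (*fenori*, *todagho*).
*kuviw*: final sound = /w/, a voiced consonant → -wub → *kuviwwub*.
The final sound of *kenwi* is /i/, which is a vowel, so the suffix is -kil, giving *kenwikil*.
Since the final sound of *pep* is /p/ (a voiceless consonant), it takes -wav, giving *pepwav*.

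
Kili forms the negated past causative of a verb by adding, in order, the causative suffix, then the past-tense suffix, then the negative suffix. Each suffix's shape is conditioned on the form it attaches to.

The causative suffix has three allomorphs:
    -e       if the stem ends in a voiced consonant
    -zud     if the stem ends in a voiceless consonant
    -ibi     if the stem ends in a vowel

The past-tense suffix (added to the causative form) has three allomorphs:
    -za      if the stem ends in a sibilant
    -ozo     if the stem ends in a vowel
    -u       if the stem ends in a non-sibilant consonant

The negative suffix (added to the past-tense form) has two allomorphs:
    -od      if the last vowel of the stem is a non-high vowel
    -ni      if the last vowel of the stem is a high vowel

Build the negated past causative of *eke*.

ekeibiozood

Since the final sound of *eke* is /e/ (a vowel), it takes -ibi, giving *ekeibi*.
Since the final sound of the causative form *ekeibi* is /i/ (a vowel), it takes -ozo, giving *ekeibiozo*.
The last vowel of the past-tense form *ekeibiozo* is /o/, which is a non-high vowel, so the negative suffix is -od, giving *ekeibiozood*.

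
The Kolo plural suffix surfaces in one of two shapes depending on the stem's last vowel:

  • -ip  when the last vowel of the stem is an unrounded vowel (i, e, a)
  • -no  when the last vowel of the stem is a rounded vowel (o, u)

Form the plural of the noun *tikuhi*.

tikuhiip

The last vowel of *tikuhi* is /i/, which is an unrounded vowel, so the suffix is -ip, giving *tikuhiip*.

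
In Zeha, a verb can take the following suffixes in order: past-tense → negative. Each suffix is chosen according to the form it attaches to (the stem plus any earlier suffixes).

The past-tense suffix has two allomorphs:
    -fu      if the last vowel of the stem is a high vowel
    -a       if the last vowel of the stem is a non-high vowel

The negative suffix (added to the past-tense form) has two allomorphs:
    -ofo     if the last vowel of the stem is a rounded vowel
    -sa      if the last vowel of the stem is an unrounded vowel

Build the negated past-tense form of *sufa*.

sufaasa

The last vowel of *sufa* is /a/, which is a non-high vowel, so the past-tense suffix is -a, giving *sufaa*.
The past-tense form *sufaa*: last vowel = /a/, an unrounded vowel → -sa → *sufaasa*.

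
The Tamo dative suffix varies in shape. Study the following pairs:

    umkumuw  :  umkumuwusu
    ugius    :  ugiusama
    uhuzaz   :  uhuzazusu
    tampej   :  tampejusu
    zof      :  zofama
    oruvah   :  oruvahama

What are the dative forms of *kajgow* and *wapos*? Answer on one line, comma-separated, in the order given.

The pattern is voicing of the final consonant: -ama when the stem ends in a voiceless consonant (*ugius*, *zof*, *oruvah*); -usu when the stem ends in a voiced consonant (*umkumuw*, *uhuzaz*, *tampej*).
The final consonant of *kajgow* is /w/, which is voiced, so the suffix is -usu, giving *kajgowusu*.
Since the final consonant of *wapos* is /s/ (voiceless), it takes -ama, giving *waposama*.

kajgowusu, waposama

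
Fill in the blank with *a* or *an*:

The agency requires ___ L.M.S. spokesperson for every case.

The indefinite article is chosen by the initial *sound* of the following word, not its spelling.
The initialism *L.M.S.* is read letter by letter; the first letter, L, is pronounced /ɛl/, which begins with a vowel sound.
So the article is *an*: The agency requires an L.M.S. spokesperson for every case.

an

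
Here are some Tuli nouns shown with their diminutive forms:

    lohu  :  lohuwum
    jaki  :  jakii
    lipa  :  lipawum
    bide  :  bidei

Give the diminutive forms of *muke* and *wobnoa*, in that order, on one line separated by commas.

The suffix is conditioned by the last vowel: -i when the last vowel of the stem is a front vowel (*jaki*, *bide*); -wum when the last vowel of the stem is a back vowel (*lohu*, *lipa*).
Since the last vowel of *muke* is /e/ (a front vowel), it takes -i, giving *mukei*.
Since the last vowel of *wobnoa* is /a/ (a back vowel), it takes -wum, giving *wobnoawum*.

mukei, wobnoawum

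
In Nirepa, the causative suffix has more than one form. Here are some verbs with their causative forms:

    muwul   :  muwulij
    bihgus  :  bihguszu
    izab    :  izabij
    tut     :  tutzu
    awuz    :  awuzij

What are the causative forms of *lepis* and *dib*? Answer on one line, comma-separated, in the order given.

The suffix is conditioned by the final consonant: -zu when the stem ends in a voiceless consonant (*bihgus*, *tut*); -ij when the stem ends in a voiced consonant (*muwul*, *izab*, *awuz*).
The final consonant of *lepis* is /s/, which is voiceless, so the suffix is -zu, giving *lepiszu*.
*dib*: final consonant = /b/, voiced → -ij → *dibij*.

lepiszu, dibij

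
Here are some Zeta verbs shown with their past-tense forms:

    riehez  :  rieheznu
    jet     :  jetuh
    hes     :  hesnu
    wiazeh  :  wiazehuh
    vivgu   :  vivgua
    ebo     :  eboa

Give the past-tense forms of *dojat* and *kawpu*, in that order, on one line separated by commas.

The alternation tracks the final sound of the stem — -nu when the stem ends in a sibilant (*riehez*, *hes*); -uh when the stem ends in a non-sibilant consonant (*jet*, *wiazeh*); -a when the stem ends in a vowel (*vivgu*, *ebo*).
*dojat*: final sound = /t/, a non-sibilant consonant → -uh → *dojatuh*.
The final sound of *kawpu* is /u/, which is a vowel, so the suffix is -a, giving *kawpua*.

dojatuh, kawpua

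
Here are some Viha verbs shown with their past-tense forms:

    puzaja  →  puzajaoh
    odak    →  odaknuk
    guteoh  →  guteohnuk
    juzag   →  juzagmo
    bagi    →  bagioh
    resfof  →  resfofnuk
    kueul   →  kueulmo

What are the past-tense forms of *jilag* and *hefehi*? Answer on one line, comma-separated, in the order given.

The suffix is conditioned by the final sound: -nuk when the stem ends in a voiceless consonant (*odak*, *guteoh*, *resfof*); -mo when the stem ends in a voiced consonant (*juzag*, *kueul*); -oh when the stem ends in a vowel (*puzaja*, *bagi*).
*jilag* — final sound /g/ (a voiced consonant) → -mo → *jilagmo*.
Since the final sound of *hefehi* is /i/ (a vowel), it takes -oh, giving *hefehioh*.

jilagmo, hefehioh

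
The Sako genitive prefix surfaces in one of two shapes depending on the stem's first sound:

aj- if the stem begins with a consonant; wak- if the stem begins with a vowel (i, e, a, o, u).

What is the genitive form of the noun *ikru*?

The first sound of *ikru* is /i/, which is a vowel, so the prefix is wak-, giving *wakikru*.

wakikru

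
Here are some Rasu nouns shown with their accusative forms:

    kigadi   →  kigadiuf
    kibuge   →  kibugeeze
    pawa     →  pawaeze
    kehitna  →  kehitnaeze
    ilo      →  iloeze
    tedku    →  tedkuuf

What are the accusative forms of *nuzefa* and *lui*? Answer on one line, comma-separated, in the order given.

nuzefaeze, luiuf

Looking at the last vowel of each stem: -uf when the last vowel of the stem is a high vowel (*kigadi*, *tedku*); -eze when the last vowel of the stem is a non-high vowel (*kibuge*, *pawa*, *kehitna*, *ilo*).
*nuzefa*: last vowel = /a/, a non-high vowel → -eze → *nuzefaeze*.
Since the last vowel of *lui* is /i/ (a high vowel), it takes -uf, giving *luiuf*.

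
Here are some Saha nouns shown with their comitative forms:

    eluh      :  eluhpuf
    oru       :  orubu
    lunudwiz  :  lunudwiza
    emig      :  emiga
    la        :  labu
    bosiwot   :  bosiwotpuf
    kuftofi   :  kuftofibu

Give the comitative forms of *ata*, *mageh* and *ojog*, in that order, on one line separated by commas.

atabu, magehpuf, ojoga

The pattern is voicing of the final sound: -puf when the stem ends in a voiceless consonant (*eluh*, *bosiwot*); -a when the stem ends in a voiced consonant (*lunudwiz*, *emig*); -bu when the stem ends in a vowel (*oru*, *la*, *kuftofi*).
*ata*: final sound = /a/, a vowel → -bu → *atabu*.
*mageh*: final sound = /h/, a voiceless consonant → -puf → *magehpuf*.
The final sound of *ojog* is /g/, which is a voiced consonant, so the suffix is -a, giving *ojoga*.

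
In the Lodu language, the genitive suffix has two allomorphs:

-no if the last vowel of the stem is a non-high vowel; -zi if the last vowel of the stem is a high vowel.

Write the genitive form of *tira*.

tirano

*tira* — last vowel /a/ (a non-high vowel) → -no → *tirano*.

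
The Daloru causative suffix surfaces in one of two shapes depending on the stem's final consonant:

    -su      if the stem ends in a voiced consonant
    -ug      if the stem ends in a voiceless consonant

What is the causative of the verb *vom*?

vomsu

*vom* — final consonant /m/ (voiced) → -su → *vomsu*.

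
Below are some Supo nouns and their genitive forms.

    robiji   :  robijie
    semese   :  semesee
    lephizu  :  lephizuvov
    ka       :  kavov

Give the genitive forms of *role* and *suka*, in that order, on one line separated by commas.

rolee, sukavov

Looking at the last vowel of each stem: -e when the last vowel of the stem is a front vowel (*robiji*, *semese*); -vov when the last vowel of the stem is a back vowel (*lephizu*, *ka*).
Since the last vowel of *role* is /e/ (a front vowel), it takes -e, giving *rolee*.
The last vowel of *suka* is /a/, which is a back vowel, so the suffix is -vov, giving *sukavov*.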